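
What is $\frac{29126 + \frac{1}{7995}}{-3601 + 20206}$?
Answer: $\frac{232862371}{132756975} \approx 1.754$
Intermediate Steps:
$\frac{29126 + \frac{1}{7995}}{-3601 + 20206} = \frac{29126 + \frac{1}{7995}}{16605} = \frac{232862371}{7995} \cdot \frac{1}{16605} = \frac{232862371}{132756975}$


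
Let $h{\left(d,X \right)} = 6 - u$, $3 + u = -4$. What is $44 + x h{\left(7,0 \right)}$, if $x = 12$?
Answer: $200$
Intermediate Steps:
$u = -7$ ($u = -3 - 4 = -7$)
$h{\left(d,X \right)} = 13$ ($h{\left(d,X \right)} = 6 - -7 = 6 + 7 = 13$)
$44 + x h{\left(7,0 \right)} = 44 + 12 \cdot 13 = 44 + 156 = 200$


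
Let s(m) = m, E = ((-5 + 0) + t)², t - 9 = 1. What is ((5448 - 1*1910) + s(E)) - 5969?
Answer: -2406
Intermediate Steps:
t = 10 (t = 9 + 1 = 10)
E = 25 (E = ((-5 + 0) + 10)² = (-5 + 10)² = 5² = 25)
((5448 - 1*1910) + s(E)) - 5969 = ((5448 - 1*1910) + 25) - 5969 = ((5448 - 1910) + 25) - 5969 = (3538 + 25) - 5969 = 3563 - 5969 = -2406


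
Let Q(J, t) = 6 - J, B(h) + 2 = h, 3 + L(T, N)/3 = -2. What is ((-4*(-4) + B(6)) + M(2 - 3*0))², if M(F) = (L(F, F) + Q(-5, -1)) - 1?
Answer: 225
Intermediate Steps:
L(T, N) = -15 (L(T, N) = -9 + 3*(-2) = -9 - 6 = -15)
B(h) = -2 + h
M(F) = -5 (M(F) = (-15 + (6 - 1*(-5))) - 1 = (-15 + (6 + 5)) - 1 = (-15 + 11) - 1 = -4 - 1 = -5)
((-4*(-4) + B(6)) + M(2 - 3*0))² = ((-4*(-4) + (-2 + 6)) - 5)² = ((16 + 4) - 5)² = (20 - 5)² = 15² = 225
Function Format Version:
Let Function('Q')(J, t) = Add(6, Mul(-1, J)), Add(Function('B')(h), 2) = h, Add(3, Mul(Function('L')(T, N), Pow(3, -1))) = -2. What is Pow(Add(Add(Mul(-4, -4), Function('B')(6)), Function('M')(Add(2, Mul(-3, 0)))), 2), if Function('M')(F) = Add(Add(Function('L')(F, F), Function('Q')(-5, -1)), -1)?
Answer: 225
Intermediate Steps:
Function('L')(T, N) = -15 (Function('L')(T, N) = Add(-9, Mul(3, -2)) = Add(-9, -6) = -15)
Function('B')(h) = Add(-2, h)
Function('M')(F) = -5 (Function('M')(F) = Add(Add(-15, Add(6, Mul(-1, -5))), -1) = Add(Add(-15, Add(6, 5)), -1) = Add(Add(-15, 11), -1) = Add(-4, -1) = -5)
Pow(Add(Add(Mul(-4, -4), Function('B')(6)), Function('M')(Add(2, Mul(-3, 0)))), 2) = Pow(Add(Add(Mul(-4, -4), Add(-2, 6)), -5), 2) = Pow(Add(Add(16, 4), -5), 2) = Pow(Add(20, -5), 2) = Pow(15, 2) = 225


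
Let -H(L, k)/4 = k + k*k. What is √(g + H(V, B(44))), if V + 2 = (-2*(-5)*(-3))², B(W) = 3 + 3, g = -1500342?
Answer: I*√1500510 ≈ 1225.0*I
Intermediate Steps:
B(W) = 6
V = 898 (V = -2 + (-2*(-5)*(-3))² = -2 + (10*(-3))² = -2 + (-30)² = -2 + 900 = 898)
H(L, k) = -4*k - 4*k² (H(L, k) = -4*(k + k*k) = -4*(k + k²) = -4*k - 4*k²)
√(g + H(V, B(44))) = √(-1500342 - 4*6*(1 + 6)) = √(-1500342 - 4*6*7) = √(-1500342 - 168) = √(-1500510) = I*√1500510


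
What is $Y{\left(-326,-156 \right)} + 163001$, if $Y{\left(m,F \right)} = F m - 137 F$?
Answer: $235229$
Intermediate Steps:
$Y{\left(m,F \right)} = - 137 F + F m$
$Y{\left(-326,-156 \right)} + 163001 = - 156 \left(-137 - 326\right) + 163001 = \left(-156\right) \left(-463\right) + 163001 = 72228 + 163001 = 235229$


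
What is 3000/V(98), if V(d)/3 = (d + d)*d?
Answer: 125/2401 ≈ 0.052062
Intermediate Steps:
V(d) = 6*d² (V(d) = 3*((d + d)*d) = 3*((2*d)*d) = 3*(2*d²) = 6*d²)
3000/V(98) = 3000/((6*98²)) = 3000/((6*9604)) = 3000/57624 = 3000*(1/57624) = 125/2401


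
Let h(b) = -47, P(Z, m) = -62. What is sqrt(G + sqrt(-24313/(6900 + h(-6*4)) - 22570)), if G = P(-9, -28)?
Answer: sqrt(-2911743758 + 6853*I*sqrt(1060135272119))/6853 ≈ 7.09 + 10.596*I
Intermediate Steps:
G = -62
sqrt(G + sqrt(-24313/(6900 + h(-6*4)) - 22570)) = sqrt(-62 + sqrt(-24313/(6900 - 47) - 22570)) = sqrt(-62 + sqrt(-24313/6853 - 22570)) = sqrt(-62 + sqrt(-154696523/6853)) = sqrt(-62 + I*sqrt(1060135272119)/6853)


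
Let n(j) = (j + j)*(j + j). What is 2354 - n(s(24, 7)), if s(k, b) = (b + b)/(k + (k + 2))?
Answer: 1471054/625 ≈ 2353.7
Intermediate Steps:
s(k, b) = 2*b/(2 + 2*k) (s(k, b) = (2*b)/(k + (2 + k)) = (2*b)/(2 + 2*k) = 2*b/(2 + 2*k))
n(j) = 4*j² (n(j) = (2*j)*(2*j) = 4*j²)
2354 - n(s(24, 7)) = 2354 - 4*(7/(1 + 24))² = 2354 - 4*(7/25)² = 2354 - 4*49/625 = 2354 - 1*196/625 = 2354 - 196/625 = 1471054/625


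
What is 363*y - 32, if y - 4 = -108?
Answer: -37784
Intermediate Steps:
y = -104 (y = 4 - 108 = -104)
363*y - 32 = 363*(-104) - 32 = -37752 - 32 = -37784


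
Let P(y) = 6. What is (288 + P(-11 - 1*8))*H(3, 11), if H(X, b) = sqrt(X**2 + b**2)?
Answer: 294*sqrt(130) ≈ 3352.1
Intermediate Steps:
(288 + P(-11 - 1*8))*H(3, 11) = (288 + 6)*sqrt(3**2 + 11**2) = 294*sqrt(9 + 121) = 294*sqrt(130)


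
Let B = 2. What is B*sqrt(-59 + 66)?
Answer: 2*sqrt(7) ≈ 5.2915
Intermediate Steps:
B*sqrt(-59 + 66) = 2*sqrt(-59 + 66) = 2*sqrt(7)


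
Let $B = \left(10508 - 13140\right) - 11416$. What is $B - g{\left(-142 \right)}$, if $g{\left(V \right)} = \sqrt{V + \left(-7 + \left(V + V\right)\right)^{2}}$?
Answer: $-14048 - \sqrt{84539} \approx -14339.0$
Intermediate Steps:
$g{\left(V \right)} = \sqrt{V + \left(-7 + 2 V\right)^{2}}$
$B = -14048$ ($B = -2632 - 11416 = -14048$)
$B - g{\left(-142 \right)} = -14048 - \sqrt{-142 + \left(-7 + 2 \left(-142\right)\right)^{2}} = -14048 - \sqrt{-142 + \left(-7 - 284\right)^{2}} = -14048 - \sqrt{-142 + \left(-291\right)^{2}} = -14048 - \sqrt{-142 + 84681} = -14048 - \sqrt{84539}$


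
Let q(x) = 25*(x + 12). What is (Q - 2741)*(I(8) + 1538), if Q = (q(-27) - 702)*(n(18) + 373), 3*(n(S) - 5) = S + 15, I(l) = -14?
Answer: -642661656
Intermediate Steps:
n(S) = 10 + S/3 (n(S) = 5 + (S + 15)/3 = 5 + (15 + S)/3 = 5 + (5 + S/3) = 10 + S/3)
q(x) = 300 + 25*x (q(x) = 25*(12 + x) = 300 + 25*x)
Q = -418953 (Q = ((300 + 25*(-27)) - 702)*((10 + (1/3)*18) + 373) = ((300 - 675) - 702)*((10 + 6) + 373) = (-375 - 702)*(16 + 373) = -1077*389 = -418953)
(Q - 2741)*(I(8) + 1538) = (-418953 - 2741)*(-14 + 1538) = -421694*1524 = -642661656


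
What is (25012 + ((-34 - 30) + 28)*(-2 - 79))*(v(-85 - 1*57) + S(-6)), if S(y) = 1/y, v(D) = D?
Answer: -11911292/3 ≈ -3.9704e+6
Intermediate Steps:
(25012 + ((-34 - 30) + 28)*(-2 - 79))*(v(-85 - 1*57) + S(-6)) = (25012 + ((-34 - 30) + 28)*(-2 - 79))*((-85 - 1*57) + 1/(-6)) = (25012 + (-64 + 28)*(-81))*((-85 - 57) - ⅙) = (25012 - 36*(-81))*(-142 - ⅙) = (25012 + 2916)*(-853/6) = 27928*(-853/6) = -11911292/3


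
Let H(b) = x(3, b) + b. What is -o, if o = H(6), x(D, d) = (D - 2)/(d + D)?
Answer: -55/9 ≈ -6.1111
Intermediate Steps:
x(D, d) = (-2 + D)/(D + d)
H(b) = b + 1/(3 + b) (H(b) = (-2 + 3)/(3 + b) + b = 1/(3 + b) + b = b + 1/(3 + b))
o = 55/9 (o = (1 + 6*(3 + 6))/(3 + 6) = (1 + 6*9)/9 = (1 + 54)/9 = (⅑)*55 = 55/9 ≈ 6.1111)
-o = -1*55/9 = -55/9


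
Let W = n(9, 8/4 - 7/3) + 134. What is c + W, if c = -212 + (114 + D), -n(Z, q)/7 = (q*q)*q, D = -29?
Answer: 196/27 ≈ 7.2593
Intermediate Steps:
n(Z, q) = -7*q³ (n(Z, q) = -7*q*q*q = -7*q²*q = -7*q³)
W = 3625/27 (W = -7*(8/4 - 7/3)³ + 134 = -7*(8*(¼) - 7*⅓)³ + 134 = -7*(2 - 7/3)³ + 134 = -7*(-⅓)³ + 134 = -7*(-1/27) + 134 = 7/27 + 134 = 3625/27 ≈ 134.26)
c = -127 (c = -212 + (114 - 29) = -212 + 85 = -127)
c + W = -127 + 3625/27 = 196/27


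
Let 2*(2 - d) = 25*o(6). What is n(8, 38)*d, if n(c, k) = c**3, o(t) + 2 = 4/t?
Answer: 28672/3 ≈ 9557.3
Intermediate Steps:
o(t) = -2 + 4/t
d = 56/3 (d = 2 - 25*(-2 + 4/6)/2 = 2 - 25*(-2 + 4*(1/6))/2 = 2 - 25*(-2 + 2/3)/2 = 2 - 25*(-4)/(2*3) = 2 - 1/2*(-100/3) = 2 + 50/3 = 56/3 ≈ 18.667)
n(8, 38)*d = 8**3*(56/3) = 512*(56/3) = 28672/3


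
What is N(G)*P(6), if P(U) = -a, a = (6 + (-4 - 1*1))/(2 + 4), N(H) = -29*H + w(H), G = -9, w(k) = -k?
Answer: -45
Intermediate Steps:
N(H) = -30*H (N(H) = -29*H - H = -30*H)
a = ⅙ (a = (6 + (-4 - 1))/6 = (6 - 5)*(⅙) = 1*(⅙) = ⅙ ≈ 0.16667)
P(U) = -⅙ (P(U) = -1*⅙ = -⅙)
N(G)*P(6) = -30*(-9)*(-⅙) = 270*(-⅙) = -45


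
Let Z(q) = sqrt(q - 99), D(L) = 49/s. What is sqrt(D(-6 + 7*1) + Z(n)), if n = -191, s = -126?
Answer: sqrt(-14 + 36*I*sqrt(290))/6 ≈ 2.8849 + 2.9515*I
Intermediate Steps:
D(L) = -7/18 (D(L) = 49/(-126) = 49*(-1/126) = -7/18)
Z(q) = sqrt(-99 + q)
sqrt(D(-6 + 7*1) + Z(n)) = sqrt(-7/18 + sqrt(-99 - 191)) = sqrt(-7/18 + sqrt(-290)) = sqrt(-7/18 + I*sqrt(290))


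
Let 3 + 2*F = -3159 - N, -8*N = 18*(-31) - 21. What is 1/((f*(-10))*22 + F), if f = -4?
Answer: -16/11795 ≈ -0.0013565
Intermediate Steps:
N = 579/8 (N = -(18*(-31) - 21)/8 = -(-558 - 21)/8 = -1/8*(-579) = 579/8 ≈ 72.375)
F = -25875/16 (F = -3/2 + (-3159 - 1*579/8)/2 = -3/2 + (-3159 - 579/8)/2 = -3/2 + (1/2)*(-25851/8) = -3/2 - 25851/16 = -25875/16 ≈ -1617.2)
1/((f*(-10))*22 + F) = 1/(-4*(-10)*22 - 25875/16) = 1/(40*22 - 25875/16) = 1/(880 - 25875/16) = 1/(-11795/16) = -16/11795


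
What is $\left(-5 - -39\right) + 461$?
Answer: $495$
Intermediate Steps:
$\left(-5 - -39\right) + 461 = \left(-5 + 39\right) + 461 = 34 + 461 = 495$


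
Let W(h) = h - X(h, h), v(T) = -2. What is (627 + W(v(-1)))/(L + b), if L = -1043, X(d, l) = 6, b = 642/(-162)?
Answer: -16713/28268 ≈ -0.59123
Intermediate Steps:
b = -107/27 (b = 642*(-1/162) = -107/27 ≈ -3.9630)
W(h) = -6 + h (W(h) = h - 1*6 = h - 6 = -6 + h)
(627 + W(v(-1)))/(L + b) = (627 + (-6 - 2))/(-1043 - 107/27) = (627 - 8)/(-28268/27) = 619*(-27/28268) = -16713/28268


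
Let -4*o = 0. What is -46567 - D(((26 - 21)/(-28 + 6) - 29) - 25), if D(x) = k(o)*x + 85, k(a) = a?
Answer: -46652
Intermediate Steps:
o = 0 (o = -¼*0 = 0)
D(x) = 85 (D(x) = 0*x + 85 = 0 + 85 = 85)
-46567 - D(((26 - 21)/(-28 + 6) - 29) - 25) = -46567 - 1*85 = -46567 - 85 = -46652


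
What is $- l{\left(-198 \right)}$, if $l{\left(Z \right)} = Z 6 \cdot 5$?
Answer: $5940$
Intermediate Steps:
$l{\left(Z \right)} = 30 Z$ ($l{\left(Z \right)} = 6 Z 5 = 30 Z$)
$- l{\left(-198 \right)} = - 30 \left(-198\right) = \left(-1\right) \left(-5940\right) = 5940$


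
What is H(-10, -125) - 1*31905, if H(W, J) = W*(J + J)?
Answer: -29405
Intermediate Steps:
H(W, J) = 2*J*W (H(W, J) = W*(2*J) = 2*J*W)
H(-10, -125) - 1*31905 = 2*(-125)*(-10) - 1*31905 = 2500 - 31905 = -29405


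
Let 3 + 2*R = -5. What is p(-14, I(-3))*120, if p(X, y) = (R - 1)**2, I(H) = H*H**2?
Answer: 3000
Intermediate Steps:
I(H) = H**3
R = -4 (R = -3/2 + (1/2)*(-5) = -3/2 - 5/2 = -4)
p(X, y) = 25 (p(X, y) = (-4 - 1)**2 = (-5)**2 = 25)
p(-14, I(-3))*120 = 25*120 = 3000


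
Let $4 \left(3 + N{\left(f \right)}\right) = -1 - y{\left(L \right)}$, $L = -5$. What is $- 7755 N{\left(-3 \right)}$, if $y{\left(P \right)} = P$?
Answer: $15510$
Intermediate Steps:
$N{\left(f \right)} = -2$ ($N{\left(f \right)} = -3 + \frac{-1 - -5}{4} = -3 + \frac{-1 + 5}{4} = -3 + \frac{1}{4} \cdot 4 = -3 + 1 = -2$)
$- 7755 N{\left(-3 \right)} = \left(-7755\right) \left(-2\right) = 15510$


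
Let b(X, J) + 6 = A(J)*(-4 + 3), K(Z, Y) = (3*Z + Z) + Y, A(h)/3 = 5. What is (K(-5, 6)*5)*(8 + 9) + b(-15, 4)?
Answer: -1211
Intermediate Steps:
A(h) = 15 (A(h) = 3*5 = 15)
K(Z, Y) = Y + 4*Z (K(Z, Y) = 4*Z + Y = Y + 4*Z)
b(X, J) = -21 (b(X, J) = -6 + 15*(-4 + 3) = -6 + 15*(-1) = -6 - 15 = -21)
(K(-5, 6)*5)*(8 + 9) + b(-15, 4) = ((6 + 4*(-5))*5)*(8 + 9) - 21 = ((6 - 20)*5)*17 - 21 = -14*5*17 - 21 = -70*17 - 21 = -1190 - 21 = -1211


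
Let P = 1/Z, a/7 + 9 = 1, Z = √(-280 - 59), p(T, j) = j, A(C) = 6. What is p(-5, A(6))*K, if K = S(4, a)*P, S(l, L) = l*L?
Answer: 448*I*√339/113 ≈ 72.996*I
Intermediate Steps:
Z = I*√339 (Z = √(-339) = I*√339 ≈ 18.412*I)
a = -56 (a = -63 + 7*1 = -63 + 7 = -56)
S(l, L) = L*l
P = -I*√339/339 (P = 1/(I*√339) = -I*√339/339 ≈ -0.054313*I)
K = 224*I*√339/339 (K = (-56*4)*(-I*√339/339) = -(-224)*I*√339/339 = 224*I*√339/339 ≈ 12.166*I)
p(-5, A(6))*K = 6*(224*I*√339/339) = 448*I*√339/113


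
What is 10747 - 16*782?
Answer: -1765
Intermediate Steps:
10747 - 16*782 = 10747 - 1*12512 = 10747 - 12512 = -1765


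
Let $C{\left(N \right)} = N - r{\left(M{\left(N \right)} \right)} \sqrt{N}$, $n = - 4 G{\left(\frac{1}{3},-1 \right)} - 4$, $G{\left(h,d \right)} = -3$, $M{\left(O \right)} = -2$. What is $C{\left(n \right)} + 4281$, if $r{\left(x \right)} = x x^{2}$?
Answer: $4289 + 16 \sqrt{2} \approx 4311.6$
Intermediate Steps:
$r{\left(x \right)} = x^{3}$
$n = 8$ ($n = \left(-4\right) \left(-3\right) - 4 = 12 - 4 = 8$)
$C{\left(N \right)} = N + 8 \sqrt{N}$ ($C{\left(N \right)} = N - \left(-2\right)^{3} \sqrt{N} = N - - 8 \sqrt{N} = N + 8 \sqrt{N}$)
$C{\left(n \right)} + 4281 = \left(8 + 8 \sqrt{8}\right) + 4281 = \left(8 + 8 \cdot 2 \sqrt{2}\right) + 4281 = \left(8 + 16 \sqrt{2}\right) + 4281 = 4289 + 16 \sqrt{2}$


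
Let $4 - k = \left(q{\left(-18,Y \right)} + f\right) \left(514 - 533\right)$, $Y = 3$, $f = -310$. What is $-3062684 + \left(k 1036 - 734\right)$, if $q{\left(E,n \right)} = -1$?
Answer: $-9180998$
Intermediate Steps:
$k = -5905$ ($k = 4 - \left(-1 - 310\right) \left(514 - 533\right) = 4 - \left(-311\right) \left(-19\right) = 4 - 5909 = -5905$)
$-3062684 + \left(k 1036 - 734\right) = -3062684 - 6118314 = -9180998$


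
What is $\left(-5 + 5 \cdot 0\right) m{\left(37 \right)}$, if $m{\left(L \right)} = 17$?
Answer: $-85$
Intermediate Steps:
$\left(-5 + 5 \cdot 0\right) m{\left(37 \right)} = \left(-5 + 5 \cdot 0\right) 17 = \left(-5 + 0\right) 17 = \left(-5\right) 17 = -85$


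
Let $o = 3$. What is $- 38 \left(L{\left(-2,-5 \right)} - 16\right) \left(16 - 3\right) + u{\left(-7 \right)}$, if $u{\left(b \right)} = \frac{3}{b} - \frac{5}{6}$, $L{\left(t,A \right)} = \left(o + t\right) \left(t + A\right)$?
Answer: $\frac{477151}{42} \approx 11361.0$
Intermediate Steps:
$L{\left(t,A \right)} = \left(3 + t\right) \left(A + t\right)$ ($L{\left(t,A \right)} = \left(3 + t\right) \left(t + A\right) = \left(3 + t\right) \left(A + t\right)$)
$u{\left(b \right)} = - \frac{5}{6} + \frac{3}{b}$ ($u{\left(b \right)} = \frac{3}{b} - \frac{5}{6} = - \frac{5}{6} + \frac{3}{b}$)
$- 38 \left(L{\left(-2,-5 \right)} - 16\right) \left(16 - 3\right) + u{\left(-7 \right)} = - 38 \left(\left(\left(-2\right)^{2} + 3 \left(-5\right) + 3 \left(-2\right) - -10\right) - 16\right) \left(16 - 3\right) - \left(\frac{5}{6} - \frac{3}{-7}\right) = - 38 \left(\left(4 - 15 - 6 + 10\right) - 16\right) 13 + \left(- \frac{5}{6} + 3 \left(- \frac{1}{7}\right)\right) = - 38 \left(-7 - 16\right) 13 - \frac{53}{42} = - 38 \left(\left(-23\right) 13\right) - \frac{53}{42} = \left(-38\right) \left(-299\right) - \frac{53}{42} = 11362 - \frac{53}{42} = \frac{477151}{42}$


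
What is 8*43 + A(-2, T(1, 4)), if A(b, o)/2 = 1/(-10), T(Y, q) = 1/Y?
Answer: 1719/5 ≈ 343.80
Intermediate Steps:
A(b, o) = -1/5 (A(b, o) = 2/(-10) = 2*(-1/10) = -1/5)
8*43 + A(-2, T(1, 4)) = 8*43 - 1/5 = 344 - 1/5 = 1719/5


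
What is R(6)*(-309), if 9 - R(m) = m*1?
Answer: -927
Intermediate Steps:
R(m) = 9 - m
R(6)*(-309) = (9 - 1*6)*(-309) = (9 - 6)*(-309) = 3*(-309) = -927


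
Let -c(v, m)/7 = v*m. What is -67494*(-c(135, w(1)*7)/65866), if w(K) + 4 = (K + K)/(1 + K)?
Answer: 669709215/32933 ≈ 20336.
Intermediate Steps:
w(K) = -4 + 2*K/(1 + K) (w(K) = -4 + (K + K)/(1 + K) = -4 + (2*K)/(1 + K) = -4 + 2*K/(1 + K))
c(v, m) = -7*m*v (c(v, m) = -7*v*m = -7*m*v)
-67494*(-c(135, w(1)*7)/65866) = -67494*6615*(-2 - 1*1)/(32933*(1 + 1)) = -67494/((-65866*(-1/(6615*(-2 - 1))))) = -67494/((-65866/((-7*(2*(½)*(-3))*7*135)))) = -67494/((-65866/((-7*(-3*7)*135)))) = -67494/((-65866/((-7*(-21)*135)))) = -67494/((-65866/19845)) = -67494/((-65866*1/19845)) = -67494/(-65866/19845) = -67494*(-19845/65866) = 669709215/32933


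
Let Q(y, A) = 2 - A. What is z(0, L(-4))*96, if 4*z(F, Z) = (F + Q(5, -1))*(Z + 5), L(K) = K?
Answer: 72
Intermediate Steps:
z(F, Z) = (3 + F)*(5 + Z)/4 (z(F, Z) = ((F + (2 - 1*(-1)))*(Z + 5))/4 = ((F + (2 + 1))*(5 + Z))/4 = ((F + 3)*(5 + Z))/4 = ((3 + F)*(5 + Z))/4 = (3 + F)*(5 + Z)/4)
z(0, L(-4))*96 = (15/4 + (¾)*(-4) + (5/4)*0 + (¼)*0*(-4))*96 = (15/4 - 3 + 0 + 0)*96 = (¾)*96 = 72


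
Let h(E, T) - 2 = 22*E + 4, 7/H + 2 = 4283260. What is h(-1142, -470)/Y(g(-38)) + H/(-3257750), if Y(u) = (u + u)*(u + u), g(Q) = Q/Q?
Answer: -12517540722140751/1993397678500 ≈ -6279.5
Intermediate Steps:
H = 1/611894 (H = 7/(-2 + 4283260) = 7/4283258 = 7*(1/4283258) = 1/611894 ≈ 1.6343e-6)
g(Q) = 1
h(E, T) = 6 + 22*E (h(E, T) = 2 + (22*E + 4) = 2 + (4 + 22*E) = 6 + 22*E)
Y(u) = 4*u² (Y(u) = (2*u)*(2*u) = 4*u²)
h(-1142, -470)/Y(g(-38)) + H/(-3257750) = (6 + 22*(-1142))/((4*1²)) + (1/611894)/(-3257750) = (6 - 25124)/((4*1)) + (1/611894)*(-1/3257750) = -25118/4 - 1/1993397678500 = -25118*¼ - 1/1993397678500 = -12559/2 - 1/1993397678500 = -12517540722140751/1993397678500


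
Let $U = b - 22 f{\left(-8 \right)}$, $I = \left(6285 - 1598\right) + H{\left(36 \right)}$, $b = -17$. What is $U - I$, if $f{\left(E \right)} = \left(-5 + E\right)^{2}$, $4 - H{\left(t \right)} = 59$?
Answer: $-8367$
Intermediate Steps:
$H{\left(t \right)} = -55$ ($H{\left(t \right)} = 4 - 59 = -55$)
$I = 4632$ ($I = \left(6285 - 1598\right) - 55 = 4687 - 55 = 4632$)
$U = -3735$ ($U = -17 - 22 \left(-5 - 8\right)^{2} = -17 - 22 \left(-13\right)^{2} = -17 - 3718 = -3735$)
$U - I = -3735 - 4632 = -8367$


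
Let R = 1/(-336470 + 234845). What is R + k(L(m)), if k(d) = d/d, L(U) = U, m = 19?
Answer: 101624/101625 ≈ 0.99999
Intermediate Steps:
R = -1/101625 (R = 1/(-101625) = -1/101625 ≈ -9.8401e-6)
k(d) = 1
R + k(L(m)) = -1/101625 + 1 = 101624/101625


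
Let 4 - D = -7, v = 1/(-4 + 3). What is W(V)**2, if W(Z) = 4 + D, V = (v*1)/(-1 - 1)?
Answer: 225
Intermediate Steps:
v = -1 (v = 1/(-1) = -1)
D = 11 (D = 4 - 1*(-7) = 4 + 7 = 11)
V = 1/2 (V = (-1*1)/(-1 - 1) = -1/(-2) = -1*(-1/2) = 1/2 ≈ 0.50000)
W(Z) = 15 (W(Z) = 4 + 11 = 15)
W(V)**2 = 15**2 = 225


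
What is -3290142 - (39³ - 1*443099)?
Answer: -2906362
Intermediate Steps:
-3290142 - (39³ - 1*443099) = -3290142 - (59319 - 443099) = -3290142 - 1*(-383780) = -3290142 + 383780 = -2906362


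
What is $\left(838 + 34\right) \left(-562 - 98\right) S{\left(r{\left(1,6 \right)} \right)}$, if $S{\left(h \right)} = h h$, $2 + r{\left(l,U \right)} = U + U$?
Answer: $-57552000$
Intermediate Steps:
$r{\left(l,U \right)} = -2 + 2 U$ ($r{\left(l,U \right)} = -2 + \left(U + U\right) = -2 + 2 U$)
$S{\left(h \right)} = h^{2}$
$\left(838 + 34\right) \left(-562 - 98\right) S{\left(r{\left(1,6 \right)} \right)} = \left(838 + 34\right) \left(-562 - 98\right) \left(-2 + 2 \cdot 6\right)^{2} = 872 \left(-660\right) \left(-2 + 12\right)^{2} = - 575520 \cdot 10^{2} = \left(-575520\right) 100 = -57552000$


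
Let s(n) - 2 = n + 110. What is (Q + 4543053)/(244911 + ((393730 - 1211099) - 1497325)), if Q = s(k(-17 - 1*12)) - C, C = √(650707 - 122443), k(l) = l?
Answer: -4543136/2069783 + 6*√14674/2069783 ≈ -2.1946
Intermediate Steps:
C = 6*√14674 (C = √528264 = 6*√14674 ≈ 726.82)
s(n) = 112 + n (s(n) = 2 + (n + 110) = 2 + (110 + n) = 112 + n)
Q = 83 - 6*√14674 (Q = (112 + (-17 - 1*12)) - 6*√14674 = (112 + (-17 - 12)) - 6*√14674 = (112 - 29) - 6*√14674 = 83 - 6*√14674 ≈ -643.82)
(Q + 4543053)/(244911 + ((393730 - 1211099) - 1497325)) = ((83 - 6*√14674) + 4543053)/(244911 + ((393730 - 1211099) - 1497325)) = (4543136 - 6*√14674)/(244911 + (-817369 - 1497325)) = (4543136 - 6*√14674)/(244911 - 2314694) = (4543136 - 6*√14674)/(-2069783) = (4543136 - 6*√14674)*(-1/2069783) = -4543136/2069783 + 6*√14674/2069783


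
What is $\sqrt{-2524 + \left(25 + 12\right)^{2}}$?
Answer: $i \sqrt{1155} \approx 33.985 i$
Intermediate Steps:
$\sqrt{-2524 + \left(25 + 12\right)^{2}} = \sqrt{-2524 + 37^{2}} = \sqrt{-2524 + 1369} = \sqrt{-1155} = i \sqrt{1155}$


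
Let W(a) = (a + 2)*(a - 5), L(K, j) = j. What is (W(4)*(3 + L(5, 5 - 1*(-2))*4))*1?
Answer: -186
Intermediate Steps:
W(a) = (-5 + a)*(2 + a) (W(a) = (2 + a)*(-5 + a) = (-5 + a)*(2 + a))
(W(4)*(3 + L(5, 5 - 1*(-2))*4))*1 = ((-10 + 4² - 3*4)*(3 + (5 - 1*(-2))*4))*1 = ((-10 + 16 - 12)*(3 + (5 + 2)*4))*1 = -6*(3 + 7*4)*1 = -6*(3 + 28)*1 = -6*31*1 = -186*1 = -186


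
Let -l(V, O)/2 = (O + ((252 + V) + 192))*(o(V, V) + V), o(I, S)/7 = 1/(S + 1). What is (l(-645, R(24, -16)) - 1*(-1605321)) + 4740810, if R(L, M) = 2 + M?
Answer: 279163711/46 ≈ 6.0688e+6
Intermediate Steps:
o(I, S) = 7/(1 + S) (o(I, S) = 7/(S + 1) = 7/(1 + S))
l(V, O) = -2*(V + 7/(1 + V))*(444 + O + V) (l(V, O) = -2*(O + ((252 + V) + 192))*(7/(1 + V) + V) = -2*(O + (444 + V))*(V + 7/(1 + V)) = -2*(444 + O + V)*(V + 7/(1 + V)) = -2*(V + 7/(1 + V))*(444 + O + V))
(l(-645, R(24, -16)) - 1*(-1605321)) + 4740810 = (2*(-3108 - 7*(2 - 16) - 7*(-645) - 645*(1 - 645)*(-444 - (2 - 16) - 1*(-645)))/(1 - 645) - 1*(-1605321)) + 4740810 = (2*(-3108 - 7*(-14) + 4515 - 645*(-644)*(-444 - 1*(-14) + 645))/(-644) + 1605321) + 4740810 = (2*(-1/644)*(-3108 + 98 + 4515 - 645*(-644)*(-444 + 14 + 645)) + 1605321) + 4740810 = (2*(-1/644)*(-3108 + 98 + 4515 - 645*(-644)*215) + 1605321) + 4740810 = (2*(-1/644)*(-3108 + 98 + 4515 + 89306700) + 1605321) + 4740810 = (2*(-1/644)*89308205 + 1605321) + 4740810 = (-12758315/46 + 1605321) + 4740810 = 61086451/46 + 4740810 = 279163711/46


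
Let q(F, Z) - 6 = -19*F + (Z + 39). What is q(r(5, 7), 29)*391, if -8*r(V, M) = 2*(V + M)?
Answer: 51221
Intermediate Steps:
r(V, M) = -M/4 - V/4 (r(V, M) = -(V + M)/4 = -(M + V)/4 = -(2*M + 2*V)/8 = -M/4 - V/4)
q(F, Z) = 45 + Z - 19*F (q(F, Z) = 6 + (-19*F + (Z + 39)) = 6 + (-19*F + (39 + Z)) = 6 + (39 + Z - 19*F) = 45 + Z - 19*F)
q(r(5, 7), 29)*391 = (45 + 29 - 19*(-¼*7 - ¼*5))*391 = (45 + 29 - 19*(-7/4 - 5/4))*391 = (45 + 29 - 19*(-3))*391 = (45 + 29 + 57)*391 = 131*391 = 51221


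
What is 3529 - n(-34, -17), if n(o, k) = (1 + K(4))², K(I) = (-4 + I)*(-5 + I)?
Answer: 3528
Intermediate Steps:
K(I) = (-5 + I)*(-4 + I)
n(o, k) = 1 (n(o, k) = (1 + (20 + 4² - 9*4))² = (1 + (20 + 16 - 36))² = (1 + 0)² = 1² = 1)
3529 - n(-34, -17) = 3529 - 1*1 = 3529 - 1 = 3528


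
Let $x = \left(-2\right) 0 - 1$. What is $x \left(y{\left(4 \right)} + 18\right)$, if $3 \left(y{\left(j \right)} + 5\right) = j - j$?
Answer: $-13$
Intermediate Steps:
$y{\left(j \right)} = -5$ ($y{\left(j \right)} = -5 + \frac{j - j}{3} = -5 + \frac{1}{3} \cdot 0 = -5 + 0 = -5$)
$x = -1$ ($x = 0 - 1 = -1$)
$x \left(y{\left(4 \right)} + 18\right) = - (-5 + 18) = \left(-1\right) 13 = -13$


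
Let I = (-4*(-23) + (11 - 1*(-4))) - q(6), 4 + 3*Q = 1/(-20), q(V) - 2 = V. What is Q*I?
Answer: -2673/20 ≈ -133.65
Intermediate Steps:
q(V) = 2 + V
Q = -27/20 (Q = -4/3 + (⅓)/(-20) = -4/3 + (⅓)*(-1/20) = -4/3 - 1/60 = -27/20 ≈ -1.3500)
I = 99 (I = (-4*(-23) + (11 - 1*(-4))) - (2 + 6) = (92 + (11 + 4)) - 1*8 = (92 + 15) - 8 = 107 - 8 = 99)
Q*I = -27/20*99 = -2673/20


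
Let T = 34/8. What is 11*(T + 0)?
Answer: 187/4 ≈ 46.750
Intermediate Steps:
T = 17/4 (T = 34*(⅛) = 17/4 ≈ 4.2500)
11*(T + 0) = 11*(17/4 + 0) = 11*(17/4) = 187/4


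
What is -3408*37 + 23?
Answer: -126073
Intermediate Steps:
-3408*37 + 23 = -426*296 + 23 = -126096 + 23 = -126073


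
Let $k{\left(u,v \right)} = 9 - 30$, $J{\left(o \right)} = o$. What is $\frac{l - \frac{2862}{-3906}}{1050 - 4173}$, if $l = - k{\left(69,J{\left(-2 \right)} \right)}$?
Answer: $- \frac{524}{75299} \approx -0.0069589$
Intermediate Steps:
$k{\left(u,v \right)} = -21$ ($k{\left(u,v \right)} = 9 - 30 = -21$)
$l = 21$ ($l = \left(-1\right) \left(-21\right) = 21$)
$\frac{l - \frac{2862}{-3906}}{1050 - 4173} = \frac{21 - \frac{2862}{-3906}}{1050 - 4173} = \frac{21 - - \frac{159}{217}}{-3123} = \left(21 + \frac{159}{217}\right) \left(- \frac{1}{3123}\right) = \frac{4716}{217} \left(- \frac{1}{3123}\right) = - \frac{524}{75299}$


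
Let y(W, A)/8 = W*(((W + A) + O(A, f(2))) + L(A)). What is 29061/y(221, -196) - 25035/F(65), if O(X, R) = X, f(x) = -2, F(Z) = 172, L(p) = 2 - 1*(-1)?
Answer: -620082861/4257344 ≈ -145.65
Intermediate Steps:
L(p) = 3 (L(p) = 2 + 1 = 3)
y(W, A) = 8*W*(3 + W + 2*A) (y(W, A) = 8*(W*(((W + A) + A) + 3)) = 8*(W*(((A + W) + A) + 3)) = 8*(W*((W + 2*A) + 3)) = 8*(W*(3 + W + 2*A)) = 8*W*(3 + W + 2*A))
29061/y(221, -196) - 25035/F(65) = 29061/((8*221*(3 + 221 + 2*(-196)))) - 25035/172 = 29061/((8*221*(3 + 221 - 392))) - 25035*1/172 = 29061/((8*221*(-168))) - 25035/172 = 29061/(-297024) - 25035/172 = 29061*(-1/297024) - 25035/172 = -9687/99008 - 25035/172 = -620082861/4257344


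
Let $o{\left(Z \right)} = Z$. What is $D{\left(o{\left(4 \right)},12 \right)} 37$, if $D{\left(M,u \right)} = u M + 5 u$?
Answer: $3996$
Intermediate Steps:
$D{\left(M,u \right)} = 5 u + M u$ ($D{\left(M,u \right)} = M u + 5 u = 5 u + M u$)
$D{\left(o{\left(4 \right)},12 \right)} 37 = 12 \left(5 + 4\right) 37 = 12 \cdot 9 \cdot 37 = 108 \cdot 37 = 3996$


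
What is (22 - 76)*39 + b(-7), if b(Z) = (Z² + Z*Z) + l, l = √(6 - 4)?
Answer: -2008 + √2 ≈ -2006.6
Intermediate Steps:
l = √2 ≈ 1.4142
b(Z) = √2 + 2*Z² (b(Z) = (Z² + Z*Z) + √2 = (Z² + Z²) + √2 = 2*Z² + √2 = √2 + 2*Z²)
(22 - 76)*39 + b(-7) = (22 - 76)*39 + (√2 + 2*(-7)²) = -54*39 + (√2 + 2*49) = -2106 + (√2 + 98) = -2106 + (98 + √2) = -2008 + √2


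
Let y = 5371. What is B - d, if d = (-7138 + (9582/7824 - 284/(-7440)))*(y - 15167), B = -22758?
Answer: -341978409011/4890 ≈ -6.9934e+7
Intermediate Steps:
d = 341867122391/4890 (d = (-7138 + (9582/7824 - 284/(-7440)))*(5371 - 15167) = (-7138 + (9582*(1/7824) - 284*(-1/7440)))*(-9796) = (-7138 + (1597/1304 + 71/1860))*(-9796) = (-7138 + 765751/606360)*(-9796) = -4327431929/606360*(-9796) = 341867122391/4890 ≈ 6.9911e+7)
B - d = -22758 - 1*341867122391/4890 = -22758 - 341867122391/4890 = -341978409011/4890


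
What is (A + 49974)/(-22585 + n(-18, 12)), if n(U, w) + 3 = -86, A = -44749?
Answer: -5225/22674 ≈ -0.23044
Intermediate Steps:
n(U, w) = -89 (n(U, w) = -3 - 86 = -89)
(A + 49974)/(-22585 + n(-18, 12)) = (-44749 + 49974)/(-22585 - 89) = 5225/(-22674) = 5225*(-1/22674) = -5225/22674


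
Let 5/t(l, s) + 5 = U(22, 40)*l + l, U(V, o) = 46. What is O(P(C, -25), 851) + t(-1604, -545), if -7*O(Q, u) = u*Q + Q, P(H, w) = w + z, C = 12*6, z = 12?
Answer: 835052833/527751 ≈ 1582.3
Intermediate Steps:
C = 72
P(H, w) = 12 + w (P(H, w) = w + 12 = 12 + w)
t(l, s) = 5/(-5 + 47*l) (t(l, s) = 5/(-5 + (46*l + l)) = 5/(-5 + 47*l))
O(Q, u) = -Q/7 - Q*u/7 (O(Q, u) = -(u*Q + Q)/7 = -(Q*u + Q)/7 = -(Q + Q*u)/7 = -Q/7 - Q*u/7)
O(P(C, -25), 851) + t(-1604, -545) = -(12 - 25)*(1 + 851)/7 + 5/(-5 + 47*(-1604)) = -⅐*(-13)*852 + 5/(-5 - 75388) = 11076/7 + 5/(-75393) = 11076/7 + 5*(-1/75393) = 11076/7 - 5/75393 = 835052833/527751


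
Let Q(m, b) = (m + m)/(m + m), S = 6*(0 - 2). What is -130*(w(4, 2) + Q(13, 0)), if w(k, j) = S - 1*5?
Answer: 2080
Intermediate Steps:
S = -12 (S = 6*(-2) = -12)
Q(m, b) = 1 (Q(m, b) = (2*m)/((2*m)) = (2*m)*(1/(2*m)) = 1)
w(k, j) = -17 (w(k, j) = -12 - 1*5 = -12 - 5 = -17)
-130*(w(4, 2) + Q(13, 0)) = -130*(-17 + 1) = -130*(-16) = 2080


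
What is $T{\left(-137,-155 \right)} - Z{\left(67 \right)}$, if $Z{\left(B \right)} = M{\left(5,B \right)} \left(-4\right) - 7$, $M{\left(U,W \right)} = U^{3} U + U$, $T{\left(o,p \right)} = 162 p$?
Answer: $-22583$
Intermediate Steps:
$M{\left(U,W \right)} = U + U^{4}$ ($M{\left(U,W \right)} = U^{4} + U = U + U^{4}$)
$Z{\left(B \right)} = -2527$ ($Z{\left(B \right)} = \left(5 + 5^{4}\right) \left(-4\right) - 7 = \left(5 + 625\right) \left(-4\right) - 7 = 630 \left(-4\right) - 7 = -2520 - 7 = -2527$)
$T{\left(-137,-155 \right)} - Z{\left(67 \right)} = 162 \left(-155\right) - -2527 = -25110 + 2527 = -22583$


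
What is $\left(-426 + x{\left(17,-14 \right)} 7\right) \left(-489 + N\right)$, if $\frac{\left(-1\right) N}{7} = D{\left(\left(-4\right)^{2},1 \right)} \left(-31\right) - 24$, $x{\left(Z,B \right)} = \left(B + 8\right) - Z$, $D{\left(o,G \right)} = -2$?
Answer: $443185$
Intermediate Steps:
$x{\left(Z,B \right)} = 8 + B - Z$ ($x{\left(Z,B \right)} = \left(8 + B\right) - Z = 8 + B - Z$)
$N = -266$ ($N = - 7 \left(\left(-2\right) \left(-31\right) - 24\right) = - 7 \left(62 - 24\right) = \left(-7\right) 38 = -266$)
$\left(-426 + x{\left(17,-14 \right)} 7\right) \left(-489 + N\right) = \left(-426 + \left(8 - 14 - 17\right) 7\right) \left(-489 - 266\right) = \left(-426 + \left(8 - 14 - 17\right) 7\right) \left(-755\right) = \left(-426 - 161\right) \left(-755\right) = \left(-587\right) \left(-755\right) = 443185$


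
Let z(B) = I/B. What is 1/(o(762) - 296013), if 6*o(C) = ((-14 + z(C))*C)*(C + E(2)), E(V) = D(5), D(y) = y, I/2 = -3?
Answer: -1/1660506 ≈ -6.0223e-7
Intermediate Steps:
I = -6 (I = 2*(-3) = -6)
z(B) = -6/B
E(V) = 5
o(C) = C*(-14 - 6/C)*(5 + C)/6 (o(C) = (((-14 - 6/C)*C)*(C + 5))/6 = ((C*(-14 - 6/C))*(5 + C))/6 = (C*(-14 - 6/C)*(5 + C))/6 = C*(-14 - 6/C)*(5 + C)/6)
1/(o(762) - 296013) = 1/((-5 - ⅓*762*(38 + 7*762)) - 296013) = 1/((-5 - ⅓*762*(38 + 5334)) - 296013) = 1/((-5 - ⅓*762*5372) - 296013) = 1/((-5 - 1364488) - 296013) = 1/(-1364493 - 296013) = 1/(-1660506) = -1/1660506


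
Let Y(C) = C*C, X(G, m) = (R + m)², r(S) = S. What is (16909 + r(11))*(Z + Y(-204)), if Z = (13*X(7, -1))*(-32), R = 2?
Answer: 697104000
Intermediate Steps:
X(G, m) = (2 + m)²
Y(C) = C²
Z = -416 (Z = (13*(2 - 1)²)*(-32) = (13*1²)*(-32) = (13*1)*(-32) = 13*(-32) = -416)
(16909 + r(11))*(Z + Y(-204)) = (16909 + 11)*(-416 + (-204)²) = 16920*(-416 + 41616) = 16920*41200 = 697104000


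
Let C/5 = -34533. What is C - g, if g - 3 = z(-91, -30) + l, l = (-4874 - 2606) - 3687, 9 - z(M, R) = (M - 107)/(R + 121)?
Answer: -14697608/91 ≈ -1.6151e+5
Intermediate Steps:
C = -172665 (C = 5*(-34533) = -172665)
z(M, R) = 9 - (-107 + M)/(121 + R) (z(M, R) = 9 - (M - 107)/(R + 121) = 9 - (-107 + M)/(121 + R))
l = -11167 (l = -7480 - 3687 = -11167)
g = -1014907/91 (g = 3 + ((1196 - 1*(-91) + 9*(-30))/(121 - 30) - 11167) = 3 + ((1196 + 91 - 270)/91 - 11167) = 3 + ((1/91)*1017 - 11167) = 3 + (1017/91 - 11167) = 3 - 1015180/91 = -1014907/91 ≈ -11153.)
C - g = -172665 - 1*(-1014907/91) = -172665 + 1014907/91 = -14697608/91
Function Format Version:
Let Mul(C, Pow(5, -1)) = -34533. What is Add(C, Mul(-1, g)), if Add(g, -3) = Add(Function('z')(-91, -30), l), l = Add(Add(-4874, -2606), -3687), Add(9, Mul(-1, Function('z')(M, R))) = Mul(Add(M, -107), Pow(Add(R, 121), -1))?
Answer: Rational(-14697608, 91) ≈ -1.6151e+5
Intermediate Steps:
C = -172665 (C = Mul(5, -34533) = -172665)
Function('z')(M, R) = Add(9, Mul(-1, Pow(Add(121, R), -1), Add(-107, M))) (Function('z')(M, R) = Add(9, Mul(-1, Mul(Add(M, -107), Pow(Add(R, 121), -1)))) = Add(9, Mul(-1, Mul(Add(-107, M), Pow(Add(121, R), -1)))) = Add(9, Mul(-1, Mul(Pow(Add(121, R), -1), Add(-107, M)))) = Add(9, Mul(-1, Pow(Add(121, R), -1), Add(-107, M))))
l = -11167 (l = Add(-7480, -3687) = -11167)
g = Rational(-1014907, 91) (g = Add(3, Add(Mul(Pow(Add(121, -30), -1), Add(1196, Mul(-1, -91), Mul(9, -30))), -11167)) = Add(3, Add(Mul(Pow(91, -1), Add(1196, 91, -270)), -11167)) = Add(3, Add(Mul(Rational(1, 91), 1017), -11167)) = Add(3, Add(Rational(1017, 91), -11167)) = Add(3, Rational(-1015180, 91)) = Rational(-1014907, 91) ≈ -11153.)
Add(C, Mul(-1, g)) = Add(-172665, Mul(-1, Rational(-1014907, 91))) = Add(-172665, Rational(1014907, 91)) = Rational(-14697608, 91)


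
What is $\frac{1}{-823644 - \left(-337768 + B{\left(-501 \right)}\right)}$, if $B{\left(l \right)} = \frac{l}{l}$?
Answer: $- \frac{1}{485877} \approx -2.0581 \cdot 10^{-6}$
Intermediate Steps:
$B{\left(l \right)} = 1$
$\frac{1}{-823644 - \left(-337768 + B{\left(-501 \right)}\right)} = \frac{1}{-823644 + \left(337768 - 1\right)} = \frac{1}{-823644 + 337767} = \frac{1}{-485877} = - \frac{1}{485877}$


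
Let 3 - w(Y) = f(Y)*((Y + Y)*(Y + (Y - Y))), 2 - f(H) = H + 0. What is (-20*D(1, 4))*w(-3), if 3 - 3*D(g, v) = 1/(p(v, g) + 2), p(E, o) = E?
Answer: 4930/3 ≈ 1643.3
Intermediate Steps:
D(g, v) = 1 - 1/(3*(2 + v)) (D(g, v) = 1 - 1/(3*(v + 2)) = 1 - 1/(3*(2 + v)))
f(H) = 2 - H (f(H) = 2 - (H + 0) = 2 - H)
w(Y) = 3 - 2*Y**2*(2 - Y) (w(Y) = 3 - (2 - Y)*(Y + Y)*(Y + (Y - Y)) = 3 - (2 - Y)*(2*Y)*(Y + 0) = 3 - (2 - Y)*(2*Y)*Y = 3 - (2 - Y)*2*Y**2 = 3 - 2*Y**2*(2 - Y))
(-20*D(1, 4))*w(-3) = (-20*(5/3 + 4)/(2 + 4))*(3 + 2*(-3)**2*(-2 - 3)) = (-20*17/(6*3))*(3 + 2*9*(-5)) = (-10*17/(3*3))*(3 - 90) = -20*17/18*(-87) = -170/9*(-87) = 4930/3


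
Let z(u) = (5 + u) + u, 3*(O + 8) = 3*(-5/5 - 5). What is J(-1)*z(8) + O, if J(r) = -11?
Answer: -245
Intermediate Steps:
O = -14 (O = -8 + (3*(-5/5 - 5))/3 = -8 + (3*(-5*⅕ - 5))/3 = -8 + (3*(-1 - 5))/3 = -8 + (3*(-6))/3 = -8 + (⅓)*(-18) = -8 - 6 = -14)
z(u) = 5 + 2*u
J(-1)*z(8) + O = -11*(5 + 2*8) - 14 = -11*(5 + 16) - 14 = -11*21 - 14 = -231 - 14 = -245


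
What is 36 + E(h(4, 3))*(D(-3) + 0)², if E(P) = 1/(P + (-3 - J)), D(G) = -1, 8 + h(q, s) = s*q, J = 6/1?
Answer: 179/5 ≈ 35.800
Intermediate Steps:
J = 6 (J = 6*1 = 6)
h(q, s) = -8 + q*s (h(q, s) = -8 + s*q = -8 + q*s)
E(P) = 1/(-9 + P) (E(P) = 1/(P + (-3 - 1*6)) = 1/(P + (-3 - 6)) = 1/(P - 9) = 1/(-9 + P))
36 + E(h(4, 3))*(D(-3) + 0)² = 36 + (-1 + 0)²/(-9 + (-8 + 4*3)) = 36 + (-1)²/(-9 + (-8 + 12)) = 36 + 1/(-9 + 4) = 36 + 1/(-5) = 36 - ⅕*1 = 36 - ⅕ = 179/5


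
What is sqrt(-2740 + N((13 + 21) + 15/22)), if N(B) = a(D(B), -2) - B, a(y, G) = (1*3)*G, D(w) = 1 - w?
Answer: 5*I*sqrt(53834)/22 ≈ 52.732*I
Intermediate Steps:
a(y, G) = 3*G
N(B) = -6 - B (N(B) = 3*(-2) - B = -6 - B)
sqrt(-2740 + N((13 + 21) + 15/22)) = sqrt(-2740 + (-6 - ((13 + 21) + 15/22))) = sqrt(-2740 + (-6 - (34 + 15*(1/22)))) = sqrt(-2740 + (-6 - (34 + 15/22))) = sqrt(-2740 + (-6 - 1*763/22)) = sqrt(-2740 + (-6 - 763/22)) = sqrt(-2740 - 895/22) = sqrt(-61175/22) = 5*I*sqrt(53834)/22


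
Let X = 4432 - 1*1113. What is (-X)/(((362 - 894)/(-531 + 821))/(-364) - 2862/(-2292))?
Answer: -1194956165/451387 ≈ -2647.3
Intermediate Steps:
X = 3319 (X = 4432 - 1113 = 3319)
(-X)/(((362 - 894)/(-531 + 821))/(-364) - 2862/(-2292)) = (-1*3319)/(((362 - 894)/(-531 + 821))/(-364) - 2862/(-2292)) = -3319/(-532/290*(-1/364) - 2862*(-1/2292)) = -3319/(-532*1/290*(-1/364) + 477/382) = -3319/(-266/145*(-1/364) + 477/382) = -3319/(19/3770 + 477/382) = -3319/451387/360035 = -3319*360035/451387 = -1194956165/451387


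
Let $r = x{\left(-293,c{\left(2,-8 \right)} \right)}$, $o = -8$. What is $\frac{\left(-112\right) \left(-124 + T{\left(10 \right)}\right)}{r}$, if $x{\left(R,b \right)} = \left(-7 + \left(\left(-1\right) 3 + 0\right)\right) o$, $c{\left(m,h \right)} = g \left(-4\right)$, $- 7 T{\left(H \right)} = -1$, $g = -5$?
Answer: $\frac{867}{5} \approx 173.4$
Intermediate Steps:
$T{\left(H \right)} = \frac{1}{7}$ ($T{\left(H \right)} = \left(- \frac{1}{7}\right) \left(-1\right) = \frac{1}{7}$)
$c{\left(m,h \right)} = 20$ ($c{\left(m,h \right)} = \left(-5\right) \left(-4\right) = 20$)
$x{\left(R,b \right)} = 80$ ($x{\left(R,b \right)} = \left(-7 + \left(\left(-1\right) 3 + 0\right)\right) \left(-8\right) = \left(-7 + \left(-3 + 0\right)\right) \left(-8\right) = \left(-7 - 3\right) \left(-8\right) = \left(-10\right) \left(-8\right) = 80$)
$r = 80$
$\frac{\left(-112\right) \left(-124 + T{\left(10 \right)}\right)}{r} = \frac{\left(-112\right) \left(-124 + \frac{1}{7}\right)}{80} = \left(-112\right) \left(- \frac{867}{7}\right) \frac{1}{80} = 13872 \cdot \frac{1}{80} = \frac{867}{5}$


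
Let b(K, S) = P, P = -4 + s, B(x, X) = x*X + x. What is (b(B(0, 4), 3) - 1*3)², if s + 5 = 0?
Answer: 144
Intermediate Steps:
s = -5 (s = -5 + 0 = -5)
B(x, X) = x + X*x (B(x, X) = X*x + x = x + X*x)
P = -9 (P = -4 - 5 = -9)
b(K, S) = -9
(b(B(0, 4), 3) - 1*3)² = (-9 - 1*3)² = (-9 - 3)² = (-12)² = 144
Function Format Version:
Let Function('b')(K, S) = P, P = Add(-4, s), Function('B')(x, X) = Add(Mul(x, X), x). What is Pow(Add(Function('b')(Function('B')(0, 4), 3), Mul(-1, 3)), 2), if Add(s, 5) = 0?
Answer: 144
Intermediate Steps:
s = -5 (s = Add(-5, 0) = -5)
Function('B')(x, X) = Add(x, Mul(X, x)) (Function('B')(x, X) = Add(Mul(X, x), x) = Add(x, Mul(X, x)))
P = -9 (P = Add(-4, -5) = -9)
Function('b')(K, S) = -9
Pow(Add(Function('b')(Function('B')(0, 4), 3), Mul(-1, 3)), 2) = Pow(Add(-9, Mul(-1, 3)), 2) = Pow(Add(-9, -3), 2) = Pow(-12, 2) = 144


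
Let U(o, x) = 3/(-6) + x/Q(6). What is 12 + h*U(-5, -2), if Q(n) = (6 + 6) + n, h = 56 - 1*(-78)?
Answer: -629/9 ≈ -69.889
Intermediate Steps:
h = 134 (h = 56 + 78 = 134)
Q(n) = 12 + n
U(o, x) = -½ + x/18 (U(o, x) = 3/(-6) + x/(12 + 6) = 3*(-⅙) + x/18 = -½ + x*(1/18) = -½ + x/18)
12 + h*U(-5, -2) = 12 + 134*(-½ + (1/18)*(-2)) = 12 + 134*(-½ - ⅑) = 12 + 134*(-11/18) = 12 - 737/9 = -629/9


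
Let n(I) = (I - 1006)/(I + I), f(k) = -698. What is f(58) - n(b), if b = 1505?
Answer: -2101479/3010 ≈ -698.17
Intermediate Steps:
n(I) = (-1006 + I)/(2*I) (n(I) = (-1006 + I)/((2*I)) = (-1006 + I)*(1/(2*I)) = (-1006 + I)/(2*I))
f(58) - n(b) = -698 - (-1006 + 1505)/(2*1505) = -698 - 499/(2*1505) = -698 - 1*499/3010 = -698 - 499/3010 = -2101479/3010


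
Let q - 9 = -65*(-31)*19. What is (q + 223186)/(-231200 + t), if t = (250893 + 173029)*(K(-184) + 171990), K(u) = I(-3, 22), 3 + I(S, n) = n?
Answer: 130740/36459084049 ≈ 3.5859e-6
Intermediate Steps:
I(S, n) = -3 + n
K(u) = 19 (K(u) = -3 + 22 = 19)
t = 72918399298 (t = (250893 + 173029)*(19 + 171990) = 423922*172009 = 72918399298)
q = 38294 (q = 9 - 65*(-31)*19 = 9 + 2015*19 = 9 + 38285 = 38294)
(q + 223186)/(-231200 + t) = (38294 + 223186)/(-231200 + 72918399298) = 261480/72918168098 = 261480*(1/72918168098) = 130740/36459084049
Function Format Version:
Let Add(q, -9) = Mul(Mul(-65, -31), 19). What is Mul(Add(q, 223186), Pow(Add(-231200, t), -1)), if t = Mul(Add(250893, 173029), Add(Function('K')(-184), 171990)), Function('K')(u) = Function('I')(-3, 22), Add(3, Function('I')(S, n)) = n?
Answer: Rational(130740, 36459084049) ≈ 3.5859e-6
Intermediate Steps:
Function('I')(S, n) = Add(-3, n)
Function('K')(u) = 19 (Function('K')(u) = Add(-3, 22) = 19)
t = 72918399298 (t = Mul(Add(250893, 173029), Add(19, 171990)) = Mul(423922, 172009) = 72918399298)
q = 38294 (q = Add(9, Mul(Mul(-65, -31), 19)) = Add(9, Mul(2015, 19)) = Add(9, 38285) = 38294)
Mul(Add(q, 223186), Pow(Add(-231200, t), -1)) = Mul(Add(38294, 223186), Pow(Add(-231200, 72918399298), -1)) = Mul(261480, Pow(72918168098, -1)) = Mul(261480, Rational(1, 72918168098)) = Rational(130740, 36459084049)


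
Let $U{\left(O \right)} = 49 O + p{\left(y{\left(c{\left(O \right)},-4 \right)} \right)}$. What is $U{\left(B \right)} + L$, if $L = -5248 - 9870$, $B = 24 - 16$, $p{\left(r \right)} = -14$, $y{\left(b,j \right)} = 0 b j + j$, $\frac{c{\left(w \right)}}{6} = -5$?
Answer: $-14740$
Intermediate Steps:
$c{\left(w \right)} = -30$ ($c{\left(w \right)} = 6 \left(-5\right) = -30$)
$y{\left(b,j \right)} = j$ ($y{\left(b,j \right)} = 0 j + j = 0 + j = j$)
$B = 8$ ($B = 24 - 16 = 8$)
$U{\left(O \right)} = -14 + 49 O$ ($U{\left(O \right)} = 49 O - 14 = -14 + 49 O$)
$L = -15118$ ($L = -5248 - 9870 = -15118$)
$U{\left(B \right)} + L = \left(-14 + 49 \cdot 8\right) - 15118 = \left(-14 + 392\right) - 15118 = 378 - 15118 = -14740$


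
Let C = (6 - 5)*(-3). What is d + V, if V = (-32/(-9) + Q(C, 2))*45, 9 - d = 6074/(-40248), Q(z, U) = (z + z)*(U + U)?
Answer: -18329927/20124 ≈ -910.85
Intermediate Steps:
C = -3 (C = 1*(-3) = -3)
Q(z, U) = 4*U*z (Q(z, U) = (2*z)*(2*U) = 4*U*z)
d = 184153/20124 (d = 9 - 6074/(-40248) = 9 - 6074*(-1)/40248 = 9 - 1*(-3037/20124) = 9 + 3037/20124 = 184153/20124 ≈ 9.1509)
V = -920 (V = (-32/(-9) + 4*2*(-3))*45 = (-32*(-⅑) - 24)*45 = (32/9 - 24)*45 = -184/9*45 = -920)
d + V = 184153/20124 - 920 = -18329927/20124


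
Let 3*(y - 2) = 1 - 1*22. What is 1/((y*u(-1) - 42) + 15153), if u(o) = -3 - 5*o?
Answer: 1/15101 ≈ 6.6221e-5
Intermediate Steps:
y = -5 (y = 2 + (1 - 1*22)/3 = 2 + (1 - 22)/3 = 2 + (1/3)*(-21) = 2 - 7 = -5)
1/((y*u(-1) - 42) + 15153) = 1/((-5*(-3 - 5*(-1)) - 42) + 15153) = 1/((-5*(-3 + 5) - 42) + 15153) = 1/((-5*2 - 42) + 15153) = 1/((-10 - 42) + 15153) = 1/(-52 + 15153) = 1/15101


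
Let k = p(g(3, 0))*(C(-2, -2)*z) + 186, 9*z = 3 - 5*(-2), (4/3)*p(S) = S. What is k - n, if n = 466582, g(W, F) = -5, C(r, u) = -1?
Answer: -5596687/12 ≈ -4.6639e+5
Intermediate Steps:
p(S) = 3*S/4
z = 13/9 (z = (3 - 5*(-2))/9 = (3 + 10)/9 = (1/9)*13 = 13/9 ≈ 1.4444)
k = 2297/12 (k = ((3/4)*(-5))*(-1*13/9) + 186 = -15/4*(-13/9) + 186 = 65/12 + 186 = 2297/12 ≈ 191.42)
k - n = 2297/12 - 1*466582 = 2297/12 - 466582 = -5596687/12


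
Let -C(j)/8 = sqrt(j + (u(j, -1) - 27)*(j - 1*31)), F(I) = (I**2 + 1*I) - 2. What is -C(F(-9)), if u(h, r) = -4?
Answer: 8*I*sqrt(1139) ≈ 269.99*I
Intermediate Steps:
F(I) = -2 + I + I**2 (F(I) = (I**2 + I) - 2 = (I + I**2) - 2 = -2 + I + I**2)
C(j) = -8*sqrt(961 - 30*j) (C(j) = -8*sqrt(j + (-4 - 27)*(j - 1*31)) = -8*sqrt(j - 31*(j - 31)) = -8*sqrt(j - 31*(-31 + j)) = -8*sqrt(j + (961 - 31*j)) = -8*sqrt(961 - 30*j))
-C(F(-9)) = -(-8)*sqrt(961 - 30*(-2 - 9 + (-9)**2)) = -(-8)*sqrt(961 - 30*(-2 - 9 + 81)) = -(-8)*sqrt(961 - 30*70) = -(-8)*sqrt(961 - 2100) = -(-8)*sqrt(-1139) = -(-8)*I*sqrt(1139) = 8*I*sqrt(1139)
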